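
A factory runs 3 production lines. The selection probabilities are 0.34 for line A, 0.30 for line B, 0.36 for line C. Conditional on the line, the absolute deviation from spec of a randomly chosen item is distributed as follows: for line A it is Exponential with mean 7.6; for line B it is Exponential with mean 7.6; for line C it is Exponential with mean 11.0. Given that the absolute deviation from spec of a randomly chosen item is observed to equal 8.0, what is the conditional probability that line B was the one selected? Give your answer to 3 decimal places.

0.305

Likelihoods f(8.0 | ·): A: 0.0459234; B: 0.0459234; C: 0.0439296.
Posterior ∝ prior × likelihood. Numerator for B: 0.3·0.0459234 = 0.013777.
Normalizing constant: 0.34·0.0459234 + 0.3·0.0459234 + 0.36·0.0439296 = 0.0452056.
P(B | observation) = 0.013777 / 0.0452056 = 0.304764.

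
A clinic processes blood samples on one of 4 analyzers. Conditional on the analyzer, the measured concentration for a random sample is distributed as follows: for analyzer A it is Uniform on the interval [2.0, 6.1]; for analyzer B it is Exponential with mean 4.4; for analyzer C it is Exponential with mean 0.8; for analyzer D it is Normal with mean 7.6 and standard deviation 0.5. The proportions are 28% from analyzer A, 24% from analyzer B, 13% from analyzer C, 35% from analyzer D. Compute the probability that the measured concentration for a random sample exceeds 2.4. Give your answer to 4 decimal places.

0.7483

Conditional on each analyzer, P(X > 2.4): A: 0.902439; B: 0.579578; C: 0.0497871; D: 1.
By total probability, P(X > 2.4) = 0.28·0.902439 + 0.24·0.579578 + 0.13·0.0497871 + 0.35·1 = 0.748254.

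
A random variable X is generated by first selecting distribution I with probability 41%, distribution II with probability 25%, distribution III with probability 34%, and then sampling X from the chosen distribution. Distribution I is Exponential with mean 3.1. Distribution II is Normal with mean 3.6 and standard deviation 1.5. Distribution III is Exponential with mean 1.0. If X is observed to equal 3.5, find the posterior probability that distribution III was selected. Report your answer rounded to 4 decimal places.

0.0860

Likelihoods f(3.5 | ·): I: 0.104305; II: 0.265371; III: 0.0301974.
Posterior ∝ prior × likelihood. Numerator for III: 0.34·0.0301974 = 0.0102671.
Normalizing constant: 0.41·0.104305 + 0.25·0.265371 + 0.34·0.0301974 = 0.119375.
P(III | observation) = 0.0102671 / 0.119375 = 0.0860072.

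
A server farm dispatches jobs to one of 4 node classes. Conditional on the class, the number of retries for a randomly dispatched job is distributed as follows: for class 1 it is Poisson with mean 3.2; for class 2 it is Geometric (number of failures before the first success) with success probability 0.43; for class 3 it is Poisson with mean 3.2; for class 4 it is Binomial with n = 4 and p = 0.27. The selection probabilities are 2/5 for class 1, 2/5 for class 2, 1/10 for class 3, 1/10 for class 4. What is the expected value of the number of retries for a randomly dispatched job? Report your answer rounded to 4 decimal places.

Component means — 1: 3.2; 2: 1.32558; 3: 3.2; 4: 1.08.
E[X] = 0.4·3.2 + 0.4·1.32558 + 0.1·3.2 + 0.1·1.08 = 2.23823.

2.2382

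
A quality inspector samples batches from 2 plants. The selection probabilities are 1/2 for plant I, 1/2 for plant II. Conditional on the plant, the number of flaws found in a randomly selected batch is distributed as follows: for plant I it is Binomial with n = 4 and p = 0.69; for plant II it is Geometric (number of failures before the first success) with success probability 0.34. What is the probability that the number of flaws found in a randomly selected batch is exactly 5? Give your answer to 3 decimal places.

0.021

Conditional on each plant, P(X = 5): I: 0; II: 0.0425793.
By total probability, P(X = 5) = 0.5·0 + 0.5·0.0425793 = 0.0212897.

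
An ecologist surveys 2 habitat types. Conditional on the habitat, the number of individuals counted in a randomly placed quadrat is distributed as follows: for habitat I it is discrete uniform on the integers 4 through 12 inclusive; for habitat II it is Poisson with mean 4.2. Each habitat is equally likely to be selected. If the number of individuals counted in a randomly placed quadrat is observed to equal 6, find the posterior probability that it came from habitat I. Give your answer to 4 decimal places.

0.4929

Likelihoods P(X=6 | ·): I: 0.111111; II: 0.114321.
Posterior ∝ prior × likelihood. Numerator for I: 0.5·0.111111 = 0.0555556.
Normalizing constant: 0.5·0.111111 + 0.5·0.114321 = 0.112716.
P(I | observation) = 0.0555556 / 0.112716 = 0.49288.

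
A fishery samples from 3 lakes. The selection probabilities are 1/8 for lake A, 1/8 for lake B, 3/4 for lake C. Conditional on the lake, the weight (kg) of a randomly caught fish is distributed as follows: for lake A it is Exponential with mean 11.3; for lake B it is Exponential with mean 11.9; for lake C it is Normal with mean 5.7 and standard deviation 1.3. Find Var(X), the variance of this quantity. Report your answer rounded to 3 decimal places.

41.479

Per component, A: μ=11.3, E[X²]=255.38; B: μ=11.9, E[X²]=283.22; C: μ=5.7, E[X²]=34.18.
E[X] = 0.125·11.3 + 0.125·11.9 + 0.75·5.7 = 7.175.
E[X²] = 0.125·255.38 + 0.125·283.22 + 0.75·34.18 = 92.96.
Var(X) = E[X²] − (E[X])² = 92.96 − 51.4806 = 41.4794.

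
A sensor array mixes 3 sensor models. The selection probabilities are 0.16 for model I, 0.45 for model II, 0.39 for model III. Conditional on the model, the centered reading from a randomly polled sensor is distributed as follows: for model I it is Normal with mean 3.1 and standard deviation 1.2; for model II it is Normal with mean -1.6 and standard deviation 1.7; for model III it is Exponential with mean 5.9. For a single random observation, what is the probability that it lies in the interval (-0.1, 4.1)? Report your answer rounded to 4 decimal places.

0.4071

Conditional on each model, P(-0.1 < X < 4.1): I: 0.793841; II: 0.188393; III: 0.500883.
By total probability, P(-0.1 < X < 4.1) = 0.16·0.793841 + 0.45·0.188393 + 0.39·0.500883 = 0.407136.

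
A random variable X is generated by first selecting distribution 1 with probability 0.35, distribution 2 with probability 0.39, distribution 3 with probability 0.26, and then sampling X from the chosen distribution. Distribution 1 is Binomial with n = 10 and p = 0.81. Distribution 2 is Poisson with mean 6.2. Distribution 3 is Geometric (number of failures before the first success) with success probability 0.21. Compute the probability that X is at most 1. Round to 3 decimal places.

Conditional on each component, P(X ≤ 1): 1: 2.67508e-06; 2: 0.0146119; 3: 0.3759.
By total probability, P(X ≤ 1) = 0.35·2.67508e-06 + 0.39·0.0146119 + 0.26·0.3759 = 0.103434.

0.103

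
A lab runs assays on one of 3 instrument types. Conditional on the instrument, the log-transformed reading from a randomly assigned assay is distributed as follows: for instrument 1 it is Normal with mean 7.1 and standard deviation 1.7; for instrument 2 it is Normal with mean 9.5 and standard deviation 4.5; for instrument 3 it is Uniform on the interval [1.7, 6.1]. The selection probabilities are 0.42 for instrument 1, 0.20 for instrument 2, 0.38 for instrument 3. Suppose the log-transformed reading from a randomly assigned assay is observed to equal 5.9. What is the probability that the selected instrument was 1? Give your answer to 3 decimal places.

Likelihoods f(5.9 | ·): 1: 0.182921; 2: 0.0643759; 3: 0.227273.
Posterior ∝ prior × likelihood. Numerator for 1: 0.42·0.182921 = 0.0768268.
Normalizing constant: 0.42·0.182921 + 0.2·0.0643759 + 0.38·0.227273 = 0.176066.
P(1 | observation) = 0.0768268 / 0.176066 = 0.436353.

0.436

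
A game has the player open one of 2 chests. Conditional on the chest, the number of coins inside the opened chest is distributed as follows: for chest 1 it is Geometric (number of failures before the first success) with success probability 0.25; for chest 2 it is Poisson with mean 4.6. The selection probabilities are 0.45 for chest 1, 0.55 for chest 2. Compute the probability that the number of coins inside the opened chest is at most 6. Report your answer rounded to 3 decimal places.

Conditional on each chest, P(X ≤ 6): 1: 0.866516; 2: 0.818029.
By total probability, P(X ≤ 6) = 0.45·0.866516 + 0.55·0.818029 = 0.839848.

0.840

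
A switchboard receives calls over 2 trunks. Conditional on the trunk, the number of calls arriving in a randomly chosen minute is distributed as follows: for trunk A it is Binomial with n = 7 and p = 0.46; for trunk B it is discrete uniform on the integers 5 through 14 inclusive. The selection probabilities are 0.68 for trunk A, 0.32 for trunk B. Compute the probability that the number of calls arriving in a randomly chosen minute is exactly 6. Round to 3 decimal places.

0.056

Conditional on each trunk, P(X = 6): A: 0.0358128; B: 0.1.
By total probability, P(X = 6) = 0.68·0.0358128 + 0.32·0.1 = 0.0563527.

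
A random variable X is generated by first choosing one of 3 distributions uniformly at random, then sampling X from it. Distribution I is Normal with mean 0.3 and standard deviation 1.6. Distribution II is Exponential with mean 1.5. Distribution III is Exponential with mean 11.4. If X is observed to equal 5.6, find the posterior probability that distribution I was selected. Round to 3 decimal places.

Likelihoods f(5.6 | ·): I: 0.00103302; II: 0.015942; III: 0.0536732.
Posterior ∝ prior × likelihood. Numerator for I: 0.333333·0.00103302 = 0.000344339.
Normalizing constant: 0.333333·0.00103302 + 0.333333·0.015942 + 0.333333·0.0536732 = 0.0235494.
P(I | observation) = 0.000344339 / 0.0235494 = 0.014622.

0.015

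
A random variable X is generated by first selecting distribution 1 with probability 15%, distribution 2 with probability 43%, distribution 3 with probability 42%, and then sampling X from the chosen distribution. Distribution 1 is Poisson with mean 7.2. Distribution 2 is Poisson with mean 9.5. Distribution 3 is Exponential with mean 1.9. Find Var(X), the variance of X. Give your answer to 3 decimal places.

Per component, 1: μ=7.2, E[X²]=59.04; 2: μ=9.5, E[X²]=99.75; 3: μ=1.9, E[X²]=7.22.
E[X] = 0.15·7.2 + 0.43·9.5 + 0.42·1.9 = 5.963.
E[X²] = 0.15·59.04 + 0.43·99.75 + 0.42·7.22 = 54.7809.
Var(X) = E[X²] − (E[X])² = 54.7809 − 35.5574 = 19.2235.

19.224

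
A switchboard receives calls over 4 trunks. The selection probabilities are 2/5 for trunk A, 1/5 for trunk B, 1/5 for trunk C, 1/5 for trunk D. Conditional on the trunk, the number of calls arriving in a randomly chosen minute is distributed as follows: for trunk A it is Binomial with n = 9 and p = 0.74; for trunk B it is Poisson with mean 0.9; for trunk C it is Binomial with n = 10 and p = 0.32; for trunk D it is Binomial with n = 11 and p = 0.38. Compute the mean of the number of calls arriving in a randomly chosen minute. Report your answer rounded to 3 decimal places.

4.320

Component means — A: 6.66; B: 0.9; C: 3.2; D: 4.18.
E[X] = 0.4·6.66 + 0.2·0.9 + 0.2·3.2 + 0.2·4.18 = 4.32.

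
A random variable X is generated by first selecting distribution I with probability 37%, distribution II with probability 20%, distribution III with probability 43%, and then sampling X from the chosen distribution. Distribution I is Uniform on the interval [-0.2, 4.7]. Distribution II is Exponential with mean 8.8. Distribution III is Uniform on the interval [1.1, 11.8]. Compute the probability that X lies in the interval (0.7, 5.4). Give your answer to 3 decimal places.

Conditional on each component, P(0.7 < X < 5.4): I: 0.816327; II: 0.382157; III: 0.401869.
By total probability, P(0.7 < X < 5.4) = 0.37·0.816327 + 0.2·0.382157 + 0.43·0.401869 = 0.551276.

0.551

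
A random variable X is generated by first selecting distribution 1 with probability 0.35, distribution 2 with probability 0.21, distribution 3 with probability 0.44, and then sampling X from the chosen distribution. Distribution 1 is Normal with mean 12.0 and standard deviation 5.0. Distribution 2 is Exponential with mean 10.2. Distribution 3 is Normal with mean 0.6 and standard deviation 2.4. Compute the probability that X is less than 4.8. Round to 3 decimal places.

Conditional on each component, P(X < 4.8): 1: 0.0749337; 2: 0.375365; 3: 0.959941.
By total probability, P(X < 4.8) = 0.35·0.0749337 + 0.21·0.375365 + 0.44·0.959941 = 0.527427.

0.527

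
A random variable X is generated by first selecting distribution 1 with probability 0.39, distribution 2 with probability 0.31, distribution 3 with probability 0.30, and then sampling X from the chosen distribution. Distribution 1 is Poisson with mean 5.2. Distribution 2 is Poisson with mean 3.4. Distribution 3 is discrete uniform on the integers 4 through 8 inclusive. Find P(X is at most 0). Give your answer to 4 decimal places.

0.0125

Conditional on each component, P(X ≤ 0): 1: 0.00551656; 2: 0.0333733; 3: 0.
By total probability, P(X ≤ 0) = 0.39·0.00551656 + 0.31·0.0333733 + 0.3·0 = 0.0124972.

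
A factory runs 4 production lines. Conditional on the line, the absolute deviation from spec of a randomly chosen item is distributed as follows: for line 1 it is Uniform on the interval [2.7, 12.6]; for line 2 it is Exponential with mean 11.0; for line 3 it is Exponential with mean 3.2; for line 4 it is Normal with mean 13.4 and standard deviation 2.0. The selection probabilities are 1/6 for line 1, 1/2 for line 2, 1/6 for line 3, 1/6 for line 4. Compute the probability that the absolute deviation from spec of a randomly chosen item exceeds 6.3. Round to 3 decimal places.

Conditional on each line, P(X > 6.3): 1: 0.636364; 2: 0.563985; 3: 0.139631; 4: 0.999807.
By total probability, P(X > 6.3) = 0.166667·0.636364 + 0.5·0.563985 + 0.166667·0.139631 + 0.166667·0.999807 = 0.57796.

0.578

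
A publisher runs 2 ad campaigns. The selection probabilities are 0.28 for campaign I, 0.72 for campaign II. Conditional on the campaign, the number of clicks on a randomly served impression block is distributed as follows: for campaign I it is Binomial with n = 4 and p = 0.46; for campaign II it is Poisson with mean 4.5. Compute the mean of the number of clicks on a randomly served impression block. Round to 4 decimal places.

3.7552

Component means — I: 1.84; II: 4.5.
E[X] = 0.28·1.84 + 0.72·4.5 = 3.7552.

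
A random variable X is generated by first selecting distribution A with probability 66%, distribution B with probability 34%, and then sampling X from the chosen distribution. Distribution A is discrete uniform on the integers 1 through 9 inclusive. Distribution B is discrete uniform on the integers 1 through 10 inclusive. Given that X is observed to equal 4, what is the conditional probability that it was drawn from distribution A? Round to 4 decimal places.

0.6832

Likelihoods P(X=4 | ·): A: 0.111111; B: 0.1.
Posterior ∝ prior × likelihood. Numerator for A: 0.66·0.111111 = 0.0733333.
Normalizing constant: 0.66·0.111111 + 0.34·0.1 = 0.107333.
P(A | observation) = 0.0733333 / 0.107333 = 0.68323.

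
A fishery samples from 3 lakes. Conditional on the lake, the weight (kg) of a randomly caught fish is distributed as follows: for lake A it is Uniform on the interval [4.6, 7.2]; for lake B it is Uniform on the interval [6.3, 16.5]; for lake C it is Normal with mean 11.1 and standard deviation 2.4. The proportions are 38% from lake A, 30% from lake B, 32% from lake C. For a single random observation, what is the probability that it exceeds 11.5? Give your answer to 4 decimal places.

0.2859

Conditional on each lake, P(X > 11.5): A: 0; B: 0.490196; C: 0.433816.
By total probability, P(X > 11.5) = 0.38·0 + 0.3·0.490196 + 0.32·0.433816 = 0.28588.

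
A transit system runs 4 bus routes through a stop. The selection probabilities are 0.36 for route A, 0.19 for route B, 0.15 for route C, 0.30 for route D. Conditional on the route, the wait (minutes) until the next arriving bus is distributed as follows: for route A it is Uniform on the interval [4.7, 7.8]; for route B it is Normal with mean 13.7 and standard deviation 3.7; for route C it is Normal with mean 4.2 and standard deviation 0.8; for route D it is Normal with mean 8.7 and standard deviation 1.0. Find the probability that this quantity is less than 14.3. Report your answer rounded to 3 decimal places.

Conditional on each route, P(X < 14.3): A: 1; B: 0.564411; C: 1; D: 1.
By total probability, P(X < 14.3) = 0.36·1 + 0.19·0.564411 + 0.15·1 + 0.3·1 = 0.917238.

0.917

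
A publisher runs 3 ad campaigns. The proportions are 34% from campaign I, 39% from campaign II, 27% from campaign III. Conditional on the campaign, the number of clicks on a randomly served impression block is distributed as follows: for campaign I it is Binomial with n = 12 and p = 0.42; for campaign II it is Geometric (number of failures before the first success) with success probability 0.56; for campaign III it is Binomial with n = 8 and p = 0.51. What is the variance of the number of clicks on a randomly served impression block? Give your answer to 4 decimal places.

Per component, I: μ=5.04, E[X²]=28.3248; II: μ=0.785714, E[X²]=2.02041; III: μ=4.08, E[X²]=18.6456.
E[X] = 0.34·5.04 + 0.39·0.785714 + 0.27·4.08 = 3.12163.
E[X²] = 0.34·28.3248 + 0.39·2.02041 + 0.27·18.6456 = 15.4527.
Var(X) = E[X²] − (E[X])² = 15.4527 − 9.74456 = 5.70814.

5.7081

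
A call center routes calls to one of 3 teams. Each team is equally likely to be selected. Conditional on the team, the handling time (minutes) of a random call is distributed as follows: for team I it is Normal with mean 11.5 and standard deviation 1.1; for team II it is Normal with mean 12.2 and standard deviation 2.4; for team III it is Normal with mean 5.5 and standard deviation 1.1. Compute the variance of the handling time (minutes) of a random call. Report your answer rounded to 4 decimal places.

Per component, I: μ=11.5, E[X²]=133.46; II: μ=12.2, E[X²]=154.6; III: μ=5.5, E[X²]=31.46.
E[X] = 0.333333·11.5 + 0.333333·12.2 + 0.333333·5.5 = 9.73333.
E[X²] = 0.333333·133.46 + 0.333333·154.6 + 0.333333·31.46 = 106.507.
Var(X) = E[X²] − (E[X])² = 106.507 − 94.7378 = 11.7689.

11.7689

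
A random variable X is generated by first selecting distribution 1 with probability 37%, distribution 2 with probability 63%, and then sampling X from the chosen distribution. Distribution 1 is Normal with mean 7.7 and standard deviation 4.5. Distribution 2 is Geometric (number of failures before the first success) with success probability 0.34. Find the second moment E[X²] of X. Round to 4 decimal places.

For each component E[X²] = Var + (mean)², giving 1: 79.54; 2: 9.47751.
Overall E[X²] = 0.37·79.54 + 0.63·9.47751 = 35.4006.

35.4006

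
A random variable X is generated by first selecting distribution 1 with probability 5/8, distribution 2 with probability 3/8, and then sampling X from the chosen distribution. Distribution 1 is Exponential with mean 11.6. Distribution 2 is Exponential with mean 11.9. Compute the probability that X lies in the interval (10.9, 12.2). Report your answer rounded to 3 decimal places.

Conditional on each component, P(10.9 < X < 12.2): 1: 0.0414276; 2: 0.0414087.
By total probability, P(10.9 < X < 12.2) = 0.625·0.0414276 + 0.375·0.0414087 = 0.0414205.

0.041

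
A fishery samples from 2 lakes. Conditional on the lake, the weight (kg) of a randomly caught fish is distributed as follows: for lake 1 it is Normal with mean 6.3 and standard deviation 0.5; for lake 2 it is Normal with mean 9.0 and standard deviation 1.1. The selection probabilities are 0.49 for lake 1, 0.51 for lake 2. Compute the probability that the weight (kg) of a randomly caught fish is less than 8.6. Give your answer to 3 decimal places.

0.673

Conditional on each lake, P(X < 8.6): 1: 0.999998; 2: 0.358065.
By total probability, P(X < 8.6) = 0.49·0.999998 + 0.51·0.358065 = 0.672612.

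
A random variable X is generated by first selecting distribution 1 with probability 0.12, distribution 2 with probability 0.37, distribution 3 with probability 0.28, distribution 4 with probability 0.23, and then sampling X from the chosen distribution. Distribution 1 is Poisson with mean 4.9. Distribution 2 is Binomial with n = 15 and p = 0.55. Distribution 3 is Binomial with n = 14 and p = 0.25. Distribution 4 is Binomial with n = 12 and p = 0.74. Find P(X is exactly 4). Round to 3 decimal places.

0.091

Conditional on each component, P(X = 4): 1: 0.178867; 2: 0.0191391; 3: 0.220195; 4: 0.00309969.
By total probability, P(X = 4) = 0.12·0.178867 + 0.37·0.0191391 + 0.28·0.220195 + 0.23·0.00309969 = 0.0909129.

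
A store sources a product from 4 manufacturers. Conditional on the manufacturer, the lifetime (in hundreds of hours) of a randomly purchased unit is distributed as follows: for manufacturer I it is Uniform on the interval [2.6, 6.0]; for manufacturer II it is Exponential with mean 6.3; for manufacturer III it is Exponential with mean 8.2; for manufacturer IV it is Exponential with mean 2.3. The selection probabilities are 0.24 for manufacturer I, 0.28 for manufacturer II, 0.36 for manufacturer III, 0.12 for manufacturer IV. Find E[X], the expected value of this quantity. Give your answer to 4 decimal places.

6.0240

Component means — I: 4.3; II: 6.3; III: 8.2; IV: 2.3.
E[X] = 0.24·4.3 + 0.28·6.3 + 0.36·8.2 + 0.12·2.3 = 6.024.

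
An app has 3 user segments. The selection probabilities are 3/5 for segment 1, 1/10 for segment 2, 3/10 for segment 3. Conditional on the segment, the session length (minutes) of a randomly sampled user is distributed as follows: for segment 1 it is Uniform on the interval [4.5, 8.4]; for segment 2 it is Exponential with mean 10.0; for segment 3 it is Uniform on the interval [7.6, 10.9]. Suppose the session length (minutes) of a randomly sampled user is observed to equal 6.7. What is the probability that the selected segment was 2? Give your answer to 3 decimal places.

0.032

Likelihoods f(6.7 | ·): 1: 0.25641; 2: 0.0511709; 3: 0.
Posterior ∝ prior × likelihood. Numerator for 2: 0.1·0.0511709 = 0.00511709.
Normalizing constant: 0.6·0.25641 + 0.1·0.0511709 + 0.3·0 = 0.158963.
P(2 | observation) = 0.00511709 / 0.158963 = 0.0321904.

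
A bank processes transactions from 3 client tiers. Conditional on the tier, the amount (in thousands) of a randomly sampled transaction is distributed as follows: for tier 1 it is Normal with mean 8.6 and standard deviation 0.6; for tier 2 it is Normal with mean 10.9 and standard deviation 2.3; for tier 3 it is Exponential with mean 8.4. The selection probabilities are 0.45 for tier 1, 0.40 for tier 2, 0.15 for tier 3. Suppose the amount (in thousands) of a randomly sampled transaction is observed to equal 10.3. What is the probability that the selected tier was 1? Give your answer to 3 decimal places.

0.070

Likelihoods f(10.3 | ·): 1: 0.0120102; 2: 0.16765; 3: 0.0349295.
Posterior ∝ prior × likelihood. Numerator for 1: 0.45·0.0120102 = 0.00540457.
Normalizing constant: 0.45·0.0120102 + 0.4·0.16765 + 0.15·0.0349295 = 0.0777042.
P(1 | observation) = 0.00540457 / 0.0777042 = 0.0695532.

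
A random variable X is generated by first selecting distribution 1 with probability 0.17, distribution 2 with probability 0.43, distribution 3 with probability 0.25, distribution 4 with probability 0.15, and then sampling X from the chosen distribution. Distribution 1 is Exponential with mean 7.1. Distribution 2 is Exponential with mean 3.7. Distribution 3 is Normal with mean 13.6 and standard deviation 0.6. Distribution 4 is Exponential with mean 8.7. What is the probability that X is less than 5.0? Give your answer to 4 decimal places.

0.4702

Conditional on each component, P(X < 5.0): 1: 0.505509; 2: 0.74111; 3: 0; 4: 0.437133.
By total probability, P(X < 5.0) = 0.17·0.505509 + 0.43·0.74111 + 0.25·0 + 0.15·0.437133 = 0.470184.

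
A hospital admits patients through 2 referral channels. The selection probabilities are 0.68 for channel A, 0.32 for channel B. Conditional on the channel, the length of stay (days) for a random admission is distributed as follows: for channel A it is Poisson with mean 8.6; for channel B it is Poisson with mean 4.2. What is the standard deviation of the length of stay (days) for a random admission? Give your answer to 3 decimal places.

3.377

Per component, A: μ=8.6, E[X²]=82.56; B: μ=4.2, E[X²]=21.84.
E[X] = 0.68·8.6 + 0.32·4.2 = 7.192.
E[X²] = 0.68·82.56 + 0.32·21.84 = 63.1296.
Var(X) = E[X²] − (E[X])² = 63.1296 − 51.7249 = 11.4047.
SD(X) = √11.4047 = 3.37709.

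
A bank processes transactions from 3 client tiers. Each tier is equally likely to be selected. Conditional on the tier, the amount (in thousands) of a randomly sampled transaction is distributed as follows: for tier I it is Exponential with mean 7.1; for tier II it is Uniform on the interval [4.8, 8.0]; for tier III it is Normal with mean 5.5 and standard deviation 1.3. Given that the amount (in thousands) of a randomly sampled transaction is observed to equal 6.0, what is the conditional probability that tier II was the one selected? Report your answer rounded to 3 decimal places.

0.475

Likelihoods f(6.0 | ·): I: 0.0604968; II: 0.3125; III: 0.285.
Posterior ∝ prior × likelihood. Numerator for II: 0.333333·0.3125 = 0.104167.
Normalizing constant: 0.333333·0.0604968 + 0.333333·0.3125 + 0.333333·0.285 = 0.219332.
P(II | observation) = 0.104167 / 0.219332 = 0.474927.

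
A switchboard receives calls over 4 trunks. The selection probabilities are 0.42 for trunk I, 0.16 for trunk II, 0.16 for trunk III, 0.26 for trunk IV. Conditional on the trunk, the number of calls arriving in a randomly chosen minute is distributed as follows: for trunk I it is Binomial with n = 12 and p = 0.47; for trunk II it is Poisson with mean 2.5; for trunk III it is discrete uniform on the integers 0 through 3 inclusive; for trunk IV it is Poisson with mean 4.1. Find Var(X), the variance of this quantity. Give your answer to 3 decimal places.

Per component, I: μ=5.64, E[X²]=34.7988; II: μ=2.5, E[X²]=8.75; III: μ=1.5, E[X²]=3.5; IV: μ=4.1, E[X²]=20.91.
E[X] = 0.42·5.64 + 0.16·2.5 + 0.16·1.5 + 0.26·4.1 = 4.0748.
E[X²] = 0.42·34.7988 + 0.16·8.75 + 0.16·3.5 + 0.26·20.91 = 22.0121.
Var(X) = E[X²] − (E[X])² = 22.0121 − 16.604 = 5.4081.

5.408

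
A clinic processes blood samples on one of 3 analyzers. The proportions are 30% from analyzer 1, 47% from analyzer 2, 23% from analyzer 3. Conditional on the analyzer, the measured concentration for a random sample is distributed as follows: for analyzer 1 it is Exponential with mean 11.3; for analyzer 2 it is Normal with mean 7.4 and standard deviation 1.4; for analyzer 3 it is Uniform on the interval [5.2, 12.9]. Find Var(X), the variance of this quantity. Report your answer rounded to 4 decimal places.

Per component, 1: μ=11.3, E[X²]=255.38; 2: μ=7.4, E[X²]=56.72; 3: μ=9.05, E[X²]=86.8433.
E[X] = 0.3·11.3 + 0.47·7.4 + 0.23·9.05 = 8.9495.
E[X²] = 0.3·255.38 + 0.47·56.72 + 0.23·86.8433 = 123.246.
Var(X) = E[X²] − (E[X])² = 123.246 − 80.0936 = 43.1528.

43.1528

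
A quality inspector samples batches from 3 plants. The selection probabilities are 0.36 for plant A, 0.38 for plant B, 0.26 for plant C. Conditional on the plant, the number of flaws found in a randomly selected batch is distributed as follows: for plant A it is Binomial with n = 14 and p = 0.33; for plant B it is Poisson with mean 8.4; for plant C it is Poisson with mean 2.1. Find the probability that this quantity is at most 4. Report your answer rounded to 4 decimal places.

Conditional on each plant, P(X ≤ 4): A: 0.486242; B: 0.0789083; C: 0.937874.
By total probability, P(X ≤ 4) = 0.36·0.486242 + 0.38·0.0789083 + 0.26·0.937874 = 0.448879.

0.4489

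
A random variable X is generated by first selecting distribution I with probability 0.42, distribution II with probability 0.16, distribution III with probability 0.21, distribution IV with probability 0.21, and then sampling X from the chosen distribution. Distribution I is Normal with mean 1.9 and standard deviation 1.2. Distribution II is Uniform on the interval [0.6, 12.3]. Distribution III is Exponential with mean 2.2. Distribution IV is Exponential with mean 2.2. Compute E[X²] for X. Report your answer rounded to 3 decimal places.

For each component E[X²] = Var + (mean)², giving I: 5.05; II: 53.01; III: 9.68; IV: 9.68.
Overall E[X²] = 0.42·5.05 + 0.16·53.01 + 0.21·9.68 + 0.21·9.68 = 14.6682.

14.668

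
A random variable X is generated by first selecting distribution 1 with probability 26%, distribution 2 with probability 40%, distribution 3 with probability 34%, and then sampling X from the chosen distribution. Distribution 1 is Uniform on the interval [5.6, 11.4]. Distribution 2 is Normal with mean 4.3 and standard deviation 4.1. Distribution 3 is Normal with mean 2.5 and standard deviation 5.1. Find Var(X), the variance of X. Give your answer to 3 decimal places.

Per component, 1: μ=8.5, E[X²]=75.0533; 2: μ=4.3, E[X²]=35.3; 3: μ=2.5, E[X²]=32.26.
E[X] = 0.26·8.5 + 0.4·4.3 + 0.34·2.5 = 4.78.
E[X²] = 0.26·75.0533 + 0.4·35.3 + 0.34·32.26 = 44.6023.
Var(X) = E[X²] − (E[X])² = 44.6023 − 22.8484 = 21.7539.

21.754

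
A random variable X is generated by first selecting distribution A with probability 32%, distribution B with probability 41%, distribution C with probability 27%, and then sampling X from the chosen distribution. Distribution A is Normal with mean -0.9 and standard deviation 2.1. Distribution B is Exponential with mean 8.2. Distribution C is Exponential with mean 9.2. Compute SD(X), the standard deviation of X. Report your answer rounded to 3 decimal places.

Per component, A: μ=-0.9, E[X²]=5.22; B: μ=8.2, E[X²]=134.48; C: μ=9.2, E[X²]=169.28.
E[X] = 0.32·-0.9 + 0.41·8.2 + 0.27·9.2 = 5.558.
E[X²] = 0.32·5.22 + 0.41·134.48 + 0.27·169.28 = 102.513.
Var(X) = E[X²] − (E[X])² = 102.513 − 30.8914 = 71.6214.
SD(X) = √71.6214 = 8.46294.

8.463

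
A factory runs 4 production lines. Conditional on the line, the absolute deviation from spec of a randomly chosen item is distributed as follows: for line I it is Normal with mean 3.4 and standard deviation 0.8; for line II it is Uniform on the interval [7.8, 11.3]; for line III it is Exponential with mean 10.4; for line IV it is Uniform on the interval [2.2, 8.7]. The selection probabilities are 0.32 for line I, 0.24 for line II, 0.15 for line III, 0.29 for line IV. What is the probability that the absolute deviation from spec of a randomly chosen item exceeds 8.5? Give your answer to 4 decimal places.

Conditional on each line, P(X > 8.5): I: 9.14815e-11; II: 0.8; III: 0.441619; IV: 0.0307692.
By total probability, P(X > 8.5) = 0.32·9.14815e-11 + 0.24·0.8 + 0.15·0.441619 + 0.29·0.0307692 = 0.267166.

0.2672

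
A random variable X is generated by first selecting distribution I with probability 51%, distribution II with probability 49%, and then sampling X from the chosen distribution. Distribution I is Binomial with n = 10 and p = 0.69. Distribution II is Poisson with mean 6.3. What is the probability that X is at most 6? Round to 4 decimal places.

Conditional on each component, P(X ≤ 6): I: 0.377243; II: 0.558233.
By total probability, P(X ≤ 6) = 0.51·0.377243 + 0.49·0.558233 = 0.465928.

0.4659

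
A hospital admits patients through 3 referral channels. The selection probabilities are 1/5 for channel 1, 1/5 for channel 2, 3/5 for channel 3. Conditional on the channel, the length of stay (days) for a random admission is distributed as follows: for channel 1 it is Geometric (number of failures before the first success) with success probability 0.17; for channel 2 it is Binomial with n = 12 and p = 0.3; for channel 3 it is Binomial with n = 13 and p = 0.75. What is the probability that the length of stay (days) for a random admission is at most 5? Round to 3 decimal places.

Conditional on each channel, P(X ≤ 5): 1: 0.67306; 2: 0.882151; 3: 0.00564933.
By total probability, P(X ≤ 5) = 0.2·0.67306 + 0.2·0.882151 + 0.6·0.00564933 = 0.314432.

0.314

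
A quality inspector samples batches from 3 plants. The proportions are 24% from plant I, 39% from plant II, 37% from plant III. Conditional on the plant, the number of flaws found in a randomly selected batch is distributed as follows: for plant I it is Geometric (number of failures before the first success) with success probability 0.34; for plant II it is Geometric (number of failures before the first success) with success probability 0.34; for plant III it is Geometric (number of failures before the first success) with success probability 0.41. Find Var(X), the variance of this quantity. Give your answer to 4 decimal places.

Per component, I: μ=1.94118, E[X²]=9.47751; II: μ=1.94118, E[X²]=9.47751; III: μ=1.43902, E[X²]=5.58061.
E[X] = 0.24·1.94118 + 0.39·1.94118 + 0.37·1.43902 = 1.75538.
E[X²] = 0.24·9.47751 + 0.39·9.47751 + 0.37·5.58061 = 8.03565.
Var(X) = E[X²] − (E[X])² = 8.03565 − 3.08136 = 4.9543.

4.9543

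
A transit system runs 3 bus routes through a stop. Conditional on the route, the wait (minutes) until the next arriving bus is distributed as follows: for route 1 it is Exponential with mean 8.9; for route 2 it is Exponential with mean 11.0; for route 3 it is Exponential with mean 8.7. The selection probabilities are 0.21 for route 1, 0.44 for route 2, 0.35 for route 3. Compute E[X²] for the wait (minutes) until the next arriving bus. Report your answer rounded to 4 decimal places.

192.7312

For each component E[X²] = Var + (mean)², giving 1: 158.42; 2: 242; 3: 151.38.
Overall E[X²] = 0.21·158.42 + 0.44·242 + 0.35·151.38 = 192.731.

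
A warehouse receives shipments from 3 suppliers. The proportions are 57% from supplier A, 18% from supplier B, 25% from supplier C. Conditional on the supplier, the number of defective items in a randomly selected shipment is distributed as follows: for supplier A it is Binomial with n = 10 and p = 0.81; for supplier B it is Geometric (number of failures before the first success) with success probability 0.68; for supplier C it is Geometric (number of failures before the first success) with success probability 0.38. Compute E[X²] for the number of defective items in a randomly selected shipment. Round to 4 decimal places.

40.1783

For each component E[X²] = Var + (mean)², giving A: 67.149; B: 0.913495; C: 6.95568.
Overall E[X²] = 0.57·67.149 + 0.18·0.913495 + 0.25·6.95568 = 40.1783.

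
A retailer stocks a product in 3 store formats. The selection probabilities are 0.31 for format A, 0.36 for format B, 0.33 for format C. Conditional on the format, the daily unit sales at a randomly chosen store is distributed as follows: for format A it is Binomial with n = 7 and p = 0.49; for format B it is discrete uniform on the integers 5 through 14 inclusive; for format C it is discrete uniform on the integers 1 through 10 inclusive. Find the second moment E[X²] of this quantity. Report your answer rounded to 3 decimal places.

52.354

For each component E[X²] = Var + (mean)², giving A: 13.5142; B: 98.5; C: 38.5.
Overall E[X²] = 0.31·13.5142 + 0.36·98.5 + 0.33·38.5 = 52.3544.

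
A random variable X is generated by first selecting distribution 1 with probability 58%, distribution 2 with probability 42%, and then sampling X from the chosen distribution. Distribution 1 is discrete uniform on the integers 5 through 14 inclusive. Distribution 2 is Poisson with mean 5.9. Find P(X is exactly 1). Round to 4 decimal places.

0.0068

Conditional on each component, P(X = 1): 1: 0; 2: 0.0161627.
By total probability, P(X = 1) = 0.58·0 + 0.42·0.0161627 = 0.00678834.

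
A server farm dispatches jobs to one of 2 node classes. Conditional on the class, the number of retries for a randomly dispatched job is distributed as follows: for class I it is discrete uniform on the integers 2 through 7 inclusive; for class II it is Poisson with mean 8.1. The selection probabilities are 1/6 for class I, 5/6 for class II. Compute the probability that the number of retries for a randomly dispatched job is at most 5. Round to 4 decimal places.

Conditional on each class, P(X ≤ 5): I: 0.666667; II: 0.182246.
By total probability, P(X ≤ 5) = 0.166667·0.666667 + 0.833333·0.182246 = 0.262983.

0.2630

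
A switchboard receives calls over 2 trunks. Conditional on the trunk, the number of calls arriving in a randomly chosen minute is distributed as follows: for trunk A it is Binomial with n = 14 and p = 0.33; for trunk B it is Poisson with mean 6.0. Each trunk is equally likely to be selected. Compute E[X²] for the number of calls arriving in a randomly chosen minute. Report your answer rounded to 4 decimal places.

33.2199

For each component E[X²] = Var + (mean)², giving A: 24.4398; B: 42.
Overall E[X²] = 0.5·24.4398 + 0.5·42 = 33.2199.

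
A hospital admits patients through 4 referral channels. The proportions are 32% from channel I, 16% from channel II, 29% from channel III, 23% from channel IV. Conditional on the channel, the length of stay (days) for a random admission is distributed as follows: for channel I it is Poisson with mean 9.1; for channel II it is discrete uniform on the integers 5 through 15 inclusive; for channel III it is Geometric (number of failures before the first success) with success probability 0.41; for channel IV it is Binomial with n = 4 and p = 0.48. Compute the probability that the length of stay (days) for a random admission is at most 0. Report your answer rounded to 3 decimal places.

0.136

Conditional on each channel, P(X ≤ 0): I: 0.000111666; II: 0; III: 0.41; IV: 0.0731162.
By total probability, P(X ≤ 0) = 0.32·0.000111666 + 0.16·0 + 0.29·0.41 + 0.23·0.0731162 = 0.135752.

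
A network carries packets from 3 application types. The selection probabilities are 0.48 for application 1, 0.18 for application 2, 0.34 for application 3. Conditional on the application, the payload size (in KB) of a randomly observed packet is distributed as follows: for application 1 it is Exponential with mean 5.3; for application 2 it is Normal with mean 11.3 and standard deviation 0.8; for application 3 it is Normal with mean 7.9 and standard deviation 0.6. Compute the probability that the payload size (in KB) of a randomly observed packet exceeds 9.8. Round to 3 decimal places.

Conditional on each application, P(X > 9.8): 1: 0.157386; 2: 0.969604; 3: 0.000770985.
By total probability, P(X > 9.8) = 0.48·0.157386 + 0.18·0.969604 + 0.34·0.000770985 = 0.250336.

0.250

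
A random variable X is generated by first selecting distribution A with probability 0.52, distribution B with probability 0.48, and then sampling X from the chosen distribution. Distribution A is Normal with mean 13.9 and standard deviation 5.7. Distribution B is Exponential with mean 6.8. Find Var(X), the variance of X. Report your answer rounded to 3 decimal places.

Per component, A: μ=13.9, E[X²]=225.7; B: μ=6.8, E[X²]=92.48.
E[X] = 0.52·13.9 + 0.48·6.8 = 10.492.
E[X²] = 0.52·225.7 + 0.48·92.48 = 161.754.
Var(X) = E[X²] − (E[X])² = 161.754 − 110.082 = 51.6723.

51.672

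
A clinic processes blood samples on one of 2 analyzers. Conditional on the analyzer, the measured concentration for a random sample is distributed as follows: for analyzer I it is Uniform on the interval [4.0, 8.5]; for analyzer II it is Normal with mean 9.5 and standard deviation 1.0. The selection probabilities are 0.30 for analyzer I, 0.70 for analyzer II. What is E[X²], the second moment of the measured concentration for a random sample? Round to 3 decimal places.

76.100

For each component E[X²] = Var + (mean)², giving I: 40.75; II: 91.25.
Overall E[X²] = 0.3·40.75 + 0.7·91.25 = 76.1.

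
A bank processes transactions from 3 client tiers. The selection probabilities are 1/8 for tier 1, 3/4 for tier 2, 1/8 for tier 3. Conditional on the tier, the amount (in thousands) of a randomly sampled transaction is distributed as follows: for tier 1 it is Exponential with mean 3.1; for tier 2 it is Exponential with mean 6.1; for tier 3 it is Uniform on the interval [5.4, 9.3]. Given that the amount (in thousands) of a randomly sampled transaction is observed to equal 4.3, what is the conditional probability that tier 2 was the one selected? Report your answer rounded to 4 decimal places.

Likelihoods f(4.3 | ·): 1: 0.0805805; 2: 0.081008; 3: 0.
Posterior ∝ prior × likelihood. Numerator for 2: 0.75·0.081008 = 0.060756.
Normalizing constant: 0.125·0.0805805 + 0.75·0.081008 + 0.125·0 = 0.0708286.
P(2 | observation) = 0.060756 / 0.0708286 = 0.85779.

0.8578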